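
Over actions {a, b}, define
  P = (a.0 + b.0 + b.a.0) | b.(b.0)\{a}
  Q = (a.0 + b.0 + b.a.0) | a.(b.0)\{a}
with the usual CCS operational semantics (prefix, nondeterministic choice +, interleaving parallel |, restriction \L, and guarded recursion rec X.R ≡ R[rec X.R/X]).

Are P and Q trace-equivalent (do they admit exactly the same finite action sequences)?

NO — witness ⟨bb⟩

LTS(P): 9 reachable states
  p0 = (a.0 + b.0 + b.a.0) | b.(b.0)\{a} ⊢ =a=> p1, =b=> p1, =b=> p2, =b=> p3
  p1 = 0 | b.(b.0)\{a} ⊢ =b=> p4
  p2 = (a.0 + b.0 + b.a.0) | (b.0)\{a} ⊢ =a=> p4, =b=> p4, =b=> p5, =b=> p6
  p3 = a.0 | b.(b.0)\{a} ⊢ =a=> p1, =b=> p6
  p4 = 0 | (b.0)\{a} ⊢ =b=> p7
  p5 = (a.0 + b.0 + b.a.0) | 0\{a} ⊢ =a=> p7, =b=> p7, =b=> p8
  p6 = a.0 | (b.0)\{a} ⊢ =a=> p4, =b=> p8
  p7 = 0 | 0\{a} ⊢ ·
  p8 = a.0 | 0\{a} ⊢ =a=> p7
LTS(Q): 9 reachable states
  q0 = (a.0 + b.0 + b.a.0) | a.(b.0)\{a} ⊢ =a=> q1, =a=> q2, =b=> q2, =b=> q3
  q1 = (a.0 + b.0 + b.a.0) | (b.0)\{a} ⊢ =a=> q4, =b=> q4, =b=> q5, =b=> q6
  q2 = 0 | a.(b.0)\{a} ⊢ =a=> q4
  q3 = a.0 | a.(b.0)\{a} ⊢ =a=> q2, =a=> q6
  q4 = 0 | (b.0)\{a} ⊢ =b=> q7
  q5 = (a.0 + b.0 + b.a.0) | 0\{a} ⊢ =a=> q7, =b=> q7, =b=> q8
  q6 = a.0 | (b.0)\{a} ⊢ =a=> q4, =b=> q8
  q7 = 0 | 0\{a} ⊢ ·
  q8 = a.0 | 0\{a} ⊢ =a=> q7
Trace ⟨bb⟩ through P, begin at {p0}:
  after b @ step 1: {p1, p2, p3}
  after b @ step 2: {p4, p5, p6}
  ✓ P
Trace ⟨bb⟩ through Q, begin at {q0}:
  after b @ step 1: {q2, q3}
  after b @ step 2: no successor for Q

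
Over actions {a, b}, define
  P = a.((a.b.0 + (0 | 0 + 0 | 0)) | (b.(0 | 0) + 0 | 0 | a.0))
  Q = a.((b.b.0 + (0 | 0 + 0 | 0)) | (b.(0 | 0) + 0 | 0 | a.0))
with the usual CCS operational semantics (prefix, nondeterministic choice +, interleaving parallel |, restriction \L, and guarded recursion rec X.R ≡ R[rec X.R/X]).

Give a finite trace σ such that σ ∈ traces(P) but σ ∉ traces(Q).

aaa

Reachable graph of P (10 states):
  s0 = a.((a.b.0 + (0 | 0 + 0 | 0)) | (b.(0 | 0) + 0 | 0 | a.0)) has moves ··a··> s1
  s1 = (a.b.0 + (0 | 0 + 0 | 0)) | (b.(0 | 0) + 0 | 0 | a.0) has moves ··a··> s2, ··a··> s3, ··b··> s4
  s2 = (a.b.0 + (0 | 0 + 0 | 0)) | (0 | 0 | 0) has moves ··a··> s5
  s3 = b.0 | (b.(0 | 0) + 0 | 0 | a.0) has moves ··a··> s5, ··b··> s6, ··b··> s7
  s4 = (a.b.0 + (0 | 0 + 0 | 0)) | (0 | 0) has moves ··a··> s7
  s5 = b.0 | (0 | 0 | 0) has moves ··b··> s8
  s6 = 0 | (b.(0 | 0) + 0 | 0 | a.0) has moves ··a··> s8, ··b··> s9
  s7 = b.0 | (0 | 0) has moves ··b··> s9
  s8 = 0 | (0 | 0 | 0) has moves ·
  s9 = 0 | (0 | 0) has moves ·
Reachable graph of Q (10 states):
  t0 = a.((b.b.0 + (0 | 0 + 0 | 0)) | (b.(0 | 0) + 0 | 0 | a.0)) has moves ··a··> t1
  t1 = (b.b.0 + (0 | 0 + 0 | 0)) | (b.(0 | 0) + 0 | 0 | a.0) has moves ··a··> t2, ··b··> t3, ··b··> t4
  t2 = (b.b.0 + (0 | 0 + 0 | 0)) | (0 | 0 | 0) has moves ··b··> t5
  t3 = (b.b.0 + (0 | 0 + 0 | 0)) | (0 | 0) has moves ··b··> t6
  t4 = b.0 | (b.(0 | 0) + 0 | 0 | a.0) has moves ··a··> t5, ··b··> t6, ··b··> t7
  t5 = b.0 | (0 | 0 | 0) has moves ··b··> t8
  t6 = b.0 | (0 | 0) has moves ··b··> t9
  t7 = 0 | (b.(0 | 0) + 0 | 0 | a.0) has moves ··a··> t8, ··b··> t9
  t8 = 0 | (0 | 0 | 0) has moves ·
  t9 = 0 | (0 | 0) has moves ·
Run σ = ⟨aaa⟩ on P: start {s0}
  step 1 (a): {s1}
  step 2 (a): {s2, s3}
  step 3 (a): {s5}
  P completes σ.
Run σ = ⟨aaa⟩ on Q: start {t0}
  step 1 (a): {t1}
  step 2 (a): {t2}
  step 3 (a): no successor for Q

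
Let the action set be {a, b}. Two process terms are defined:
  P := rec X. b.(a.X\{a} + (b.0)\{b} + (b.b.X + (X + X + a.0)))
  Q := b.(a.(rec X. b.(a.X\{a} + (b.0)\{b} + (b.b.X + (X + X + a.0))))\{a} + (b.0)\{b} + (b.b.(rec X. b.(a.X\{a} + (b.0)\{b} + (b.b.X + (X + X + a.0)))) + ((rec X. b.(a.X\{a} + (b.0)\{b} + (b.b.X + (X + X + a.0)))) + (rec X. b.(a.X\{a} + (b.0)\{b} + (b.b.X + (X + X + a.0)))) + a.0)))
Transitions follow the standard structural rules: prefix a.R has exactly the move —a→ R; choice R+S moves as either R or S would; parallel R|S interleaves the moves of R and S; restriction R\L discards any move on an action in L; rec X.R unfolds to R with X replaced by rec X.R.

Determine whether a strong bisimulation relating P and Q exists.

Reachable graph of P (7 states):
  p0 = rec X. b.(a.X\{a} + (b.0)\{b} + (b.b.X + (X + X + a.0))) :: --b--▸ p1
  p1 = a.(rec X. b.(a.X\{a} + (b.0)\{b} + (b.b.X + (X + X + a.0))))\{a} + (b.0)\{b} + (b.b.(rec X. b.(a.X\{a} + (b.0)\{b} + (b.b.X + (X + X + a.0)))) + ((rec X. b.(a.X\{a} + (b.0)\{b} + (b.b.X + (X + X + a.0)))) + (rec X. b.(a.X\{a} + (b.0)\{b} + (b.b.X + (X + X + a.0)))) + a.0)) :: --a--▸ p2, --a--▸ p3, --b--▸ p1, --b--▸ p4
  p2 = (rec X. b.(a.X\{a} + (b.0)\{b} + (b.b.X + (X + X + a.0))))\{a} :: --b--▸ p5
  p3 = 0 :: ·
  p4 = b.(rec X. b.(a.X\{a} + (b.0)\{b} + (b.b.X + (X + X + a.0)))) :: --b--▸ p0
  p5 = (a.(rec X. b.(a.X\{a} + (b.0)\{b} + (b.b.X + (X + X + a.0))))\{a} + (b.0)\{b} + (b.b.(rec X. b.(a.X\{a} + (b.0)\{b} + (b.b.X + (X + X + a.0)))) + ((rec X. b.(a.X\{a} + (b.0)\{b} + (b.b.X + (X + X + a.0)))) + (rec X. b.(a.X\{a} + (b.0)\{b} + (b.b.X + (X + X + a.0)))) + a.0)))\{a} :: --b--▸ p5, --b--▸ p6
  p6 = (b.(rec X. b.(a.X\{a} + (b.0)\{b} + (b.b.X + (X + X + a.0)))))\{a} :: --b--▸ p2
Reachable graph of Q (8 states):
  q0 = b.(a.(rec X. b.(a.X\{a} + (b.0)\{b} + (b.b.X + (X + X + a.0))))\{a} + (b.0)\{b} + (b.b.(rec X. b.(a.X\{a} + (b.0)\{b} + (b.b.X + (X + X + a.0)))) + ((rec X. b.(a.X\{a} + (b.0)\{b} + (b.b.X + (X + X + a.0)))) + (rec X. b.(a.X\{a} + (b.0)\{b} + (b.b.X + (X + X + a.0)))) + a.0))) :: --b--▸ q1
  q1 = a.(rec X. b.(a.X\{a} + (b.0)\{b} + (b.b.X + (X + X + a.0))))\{a} + (b.0)\{b} + (b.b.(rec X. b.(a.X\{a} + (b.0)\{b} + (b.b.X + (X + X + a.0)))) + ((rec X. b.(a.X\{a} + (b.0)\{b} + (b.b.X + (X + X + a.0)))) + (rec X. b.(a.X\{a} + (b.0)\{b} + (b.b.X + (X + X + a.0)))) + a.0)) :: --a--▸ q2, --a--▸ q3, --b--▸ q1, --b--▸ q4
  q2 = (rec X. b.(a.X\{a} + (b.0)\{b} + (b.b.X + (X + X + a.0))))\{a} :: --b--▸ q5
  q3 = 0 :: ·
  q4 = b.(rec X. b.(a.X\{a} + (b.0)\{b} + (b.b.X + (X + X + a.0)))) :: --b--▸ q6
  q5 = (a.(rec X. b.(a.X\{a} + (b.0)\{b} + (b.b.X + (X + X + a.0))))\{a} + (b.0)\{b} + (b.b.(rec X. b.(a.X\{a} + (b.0)\{b} + (b.b.X + (X + X + a.0)))) + ((rec X. b.(a.X\{a} + (b.0)\{b} + (b.b.X + (X + X + a.0)))) + (rec X. b.(a.X\{a} + (b.0)\{b} + (b.b.X + (X + X + a.0)))) + a.0)))\{a} :: --b--▸ q5, --b--▸ q7
  q6 = rec X. b.(a.X\{a} + (b.0)\{b} + (b.b.X + (X + X + a.0))) :: --b--▸ q1
  q7 = (b.(rec X. b.(a.X\{a} + (b.0)\{b} + (b.b.X + (X + X + a.0)))))\{a} :: --b--▸ q2
Bisimilarity quotient blocks:
  B0 = {p0, q0, q6}
  B1 = {p1, q1}
  B2 = {p3, q3}
  B3 = {p2, p5, p6, q2, q5, q7}
  B4 = {p4, q4}
p0 ∈ B0, q0 ∈ B0 → same block

YES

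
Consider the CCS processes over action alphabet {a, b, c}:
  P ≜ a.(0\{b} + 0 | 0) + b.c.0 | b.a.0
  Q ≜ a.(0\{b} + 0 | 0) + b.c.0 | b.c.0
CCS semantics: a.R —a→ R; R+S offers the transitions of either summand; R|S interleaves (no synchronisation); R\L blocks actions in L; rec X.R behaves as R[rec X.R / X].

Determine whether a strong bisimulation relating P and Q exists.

P ≁ Q

LTS(P): 10 reachable states
  m0 = a.(0\{b} + 0 | 0) + b.c.0 | b.a.0 → -a-> m1, -b-> m2, -b-> m3
  m1 = 0\{b} + 0 | 0 → stopped
  m2 = b.c.0 | a.0 → -a-> m4, -b-> m5
  m3 = c.0 | b.a.0 → -b-> m5, -c-> m6
  m4 = b.c.0 | 0 → -b-> m7
  m5 = c.0 | a.0 → -a-> m7, -c-> m8
  m6 = 0 | b.a.0 → -b-> m8
  m7 = c.0 | 0 → -c-> m9
  m8 = 0 | a.0 → -a-> m9
  m9 = 0 | 0 → stopped
LTS(Q): 10 reachable states
  n0 = a.(0\{b} + 0 | 0) + b.c.0 | b.c.0 → -a-> n1, -b-> n2, -b-> n3
  n1 = 0\{b} + 0 | 0 → stopped
  n2 = b.c.0 | c.0 → -b-> n4, -c-> n5
  n3 = c.0 | b.c.0 → -b-> n4, -c-> n6
  n4 = c.0 | c.0 → -c-> n7, -c-> n8
  n5 = b.c.0 | 0 → -b-> n8
  n6 = 0 | b.c.0 → -b-> n7
  n7 = 0 | c.0 → -c-> n9
  n8 = c.0 | 0 → -c-> n9
  n9 = 0 | 0 → stopped
Bisimilarity quotient blocks:
  B0 = {m0}
  B1 = {m1, m9, n1, n9}
  B2 = {m3}
  B3 = {m5}
  B4 = {m7, n7, n8}
  B5 = {m8}
  B6 = {m6}
  B7 = {m2}
  B8 = {m4, n5, n6}
  B9 = {n0}
  B10 = {n2, n3}
  B11 = {n4}
m0 ∈ B0, n0 ∈ B9 → different blocks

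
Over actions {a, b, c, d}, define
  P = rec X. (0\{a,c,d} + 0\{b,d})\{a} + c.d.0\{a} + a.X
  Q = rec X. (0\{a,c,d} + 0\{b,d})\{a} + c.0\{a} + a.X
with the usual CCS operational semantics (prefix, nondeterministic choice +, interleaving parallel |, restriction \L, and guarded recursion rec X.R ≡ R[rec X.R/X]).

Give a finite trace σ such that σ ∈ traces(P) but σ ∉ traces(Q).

P's transition system — 3 states:
  s0 = rec X. (0\{a,c,d} + 0\{b,d})\{a} + c.d.0\{a} + a.X :: --a--▸ s0, --c--▸ s1
  s1 = d.0\{a} :: --d--▸ s2
  s2 = 0\{a} :: (no moves)
Q's transition system — 2 states:
  t0 = rec X. (0\{a,c,d} + 0\{b,d})\{a} + c.0\{a} + a.X :: --a--▸ t0, --c--▸ t1
  t1 = 0\{a} :: (no moves)
Run σ = ⟨cd⟩ on P: start {s0}
  [1] c ⇒ {s1}
  [2] d ⇒ {s2}
  ✓ P
Run σ = ⟨cd⟩ on Q: start {t0}
  [1] c ⇒ {t1}
  [2] d ⇒ ∅  — Q cannot continue

cd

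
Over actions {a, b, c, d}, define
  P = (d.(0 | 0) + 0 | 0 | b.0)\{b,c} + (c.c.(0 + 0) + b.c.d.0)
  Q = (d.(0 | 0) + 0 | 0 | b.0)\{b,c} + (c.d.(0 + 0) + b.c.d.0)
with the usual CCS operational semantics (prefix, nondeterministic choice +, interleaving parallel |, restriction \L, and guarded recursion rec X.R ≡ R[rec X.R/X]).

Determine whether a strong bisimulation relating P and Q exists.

Reachable graph of P (7 states):
  p0 = (d.(0 | 0) + 0 | 0 | b.0)\{b,c} + (c.c.(0 + 0) + b.c.d.0) | =b=> p1, =c=> p2, =d=> p3
  p1 = c.d.0 | =c=> p4
  p2 = c.(0 + 0) | =c=> p5
  p3 = (0 | 0)\{b,c} | ∅
  p4 = d.0 | =d=> p6
  p5 = 0 + 0 | ∅
  p6 = 0 | ∅
Reachable graph of Q (7 states):
  q0 = (d.(0 | 0) + 0 | 0 | b.0)\{b,c} + (c.d.(0 + 0) + b.c.d.0) | =b=> q1, =c=> q2, =d=> q3
  q1 = c.d.0 | =c=> q4
  q2 = d.(0 + 0) | =d=> q5
  q3 = (0 | 0)\{b,c} | ∅
  q4 = d.0 | =d=> q6
  q5 = 0 + 0 | ∅
  q6 = 0 | ∅
Bisimilarity quotient blocks:
  B0 = {p0}
  B1 = {p2}
  B2 = {p3, p5, p6, q3, q5, q6}
  B3 = {p1, q1}
  B4 = {p4, q2, q4}
  B5 = {q0}
p0 ∈ B0, q0 ∈ B5 → different blocks

NO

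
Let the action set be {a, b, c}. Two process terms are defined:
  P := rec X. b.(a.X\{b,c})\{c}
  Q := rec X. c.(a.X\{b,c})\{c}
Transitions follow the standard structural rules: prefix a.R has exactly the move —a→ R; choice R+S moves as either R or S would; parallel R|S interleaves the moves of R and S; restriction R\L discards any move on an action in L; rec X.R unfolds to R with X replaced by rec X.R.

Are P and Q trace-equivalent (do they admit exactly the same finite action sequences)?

traces(P) ≠ traces(Q) — witness ⟨b⟩

P's transition system — 3 states:
  u0 = rec X. b.(a.X\{b,c})\{c} | --b--▸ u1
  u1 = (a.(rec X. b.(a.X\{b,c})\{c})\{b,c})\{c} | --a--▸ u2
  u2 = (rec X. b.(a.X\{b,c})\{c})\{b,c}\{c} | ·
Q's transition system — 3 states:
  v0 = rec X. c.(a.X\{b,c})\{c} | --c--▸ v1
  v1 = (a.(rec X. c.(a.X\{b,c})\{c})\{b,c})\{c} | --a--▸ v2
  v2 = (rec X. c.(a.X\{b,c})\{c})\{b,c}\{c} | ·
Run σ = ⟨b⟩ on P: start {u0}
  step 1 (b): {u1}
  ✓ P
Run σ = ⟨b⟩ on Q: start {v0}
  step 1 (b): ∅ (Q stuck)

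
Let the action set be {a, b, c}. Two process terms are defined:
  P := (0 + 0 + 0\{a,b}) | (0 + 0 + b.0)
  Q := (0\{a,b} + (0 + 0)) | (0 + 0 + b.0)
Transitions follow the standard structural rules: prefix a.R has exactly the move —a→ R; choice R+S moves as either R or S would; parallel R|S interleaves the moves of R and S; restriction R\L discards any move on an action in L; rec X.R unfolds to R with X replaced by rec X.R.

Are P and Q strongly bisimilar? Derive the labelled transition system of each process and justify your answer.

bisimilar

LTS(P): 2 reachable states
  m0 = (0 + 0 + 0\{a,b}) | (0 + 0 + b.0) :: --b--▸ m1
  m1 = (0 + 0 + 0\{a,b}) | 0 :: ∅
LTS(Q): 2 reachable states
  n0 = (0\{a,b} + (0 + 0)) | (0 + 0 + b.0) :: --b--▸ n1
  n1 = (0\{a,b} + (0 + 0)) | 0 :: ∅
Bisimilarity quotient blocks:
  B0 = {m0, n0}
  B1 = {m1, n1}
m0 ∈ B0, n0 ∈ B0 → same block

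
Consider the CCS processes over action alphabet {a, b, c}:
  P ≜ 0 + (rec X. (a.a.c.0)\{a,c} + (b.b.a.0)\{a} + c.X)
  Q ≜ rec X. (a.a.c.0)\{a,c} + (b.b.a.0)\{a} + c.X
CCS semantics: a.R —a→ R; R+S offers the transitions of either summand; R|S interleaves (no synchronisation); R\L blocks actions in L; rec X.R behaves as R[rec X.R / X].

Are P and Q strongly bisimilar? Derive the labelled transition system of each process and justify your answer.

YES

Reachable graph of P (4 states):
  m0 = 0 + (rec X. (a.a.c.0)\{a,c} + (b.b.a.0)\{a} + c.X) ⊢ ··b··> m1, ··c··> m2
  m1 = (b.a.0)\{a} ⊢ ··b··> m3
  m2 = rec X. (a.a.c.0)\{a,c} + (b.b.a.0)\{a} + c.X ⊢ ··b··> m1, ··c··> m2
  m3 = (a.0)\{a} ⊢ (no moves)
Reachable graph of Q (3 states):
  n0 = rec X. (a.a.c.0)\{a,c} + (b.b.a.0)\{a} + c.X ⊢ ··b··> n1, ··c··> n0
  n1 = (b.a.0)\{a} ⊢ ··b··> n2
  n2 = (a.0)\{a} ⊢ (no moves)
Bisimilarity quotient blocks:
  B0 = {m0, m2, n0}
  B1 = {m1, n1}
  B2 = {m3, n2}
m0 ∈ B0, n0 ∈ B0 → same block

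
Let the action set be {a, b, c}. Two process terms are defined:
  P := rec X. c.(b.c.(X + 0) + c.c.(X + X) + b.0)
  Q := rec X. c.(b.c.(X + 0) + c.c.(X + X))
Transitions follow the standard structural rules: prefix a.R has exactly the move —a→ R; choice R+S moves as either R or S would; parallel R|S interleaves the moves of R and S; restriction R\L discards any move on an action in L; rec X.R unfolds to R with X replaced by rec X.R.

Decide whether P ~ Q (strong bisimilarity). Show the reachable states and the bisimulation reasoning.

LTS(P): 7 reachable states
  m0 = rec X. c.(b.c.(X + 0) + c.c.(X + X) + b.0) :: --c--▸ m1
  m1 = b.c.((rec X. c.(b.c.(X + 0) + c.c.(X + X) + b.0)) + 0) + c.c.((rec X. c.(b.c.(X + 0) + c.c.(X + X) + b.0)) + (rec X. c.(b.c.(X + 0) + c.c.(X + X) + b.0))) + b.0 :: --b--▸ m2, --b--▸ m3, --c--▸ m4
  m2 = 0 :: stopped
  m3 = c.((rec X. c.(b.c.(X + 0) + c.c.(X + X) + b.0)) + 0) :: --c--▸ m5
  m4 = c.((rec X. c.(b.c.(X + 0) + c.c.(X + X) + b.0)) + (rec X. c.(b.c.(X + 0) + c.c.(X + X) + b.0))) :: --c--▸ m6
  m5 = (rec X. c.(b.c.(X + 0) + c.c.(X + X) + b.0)) + 0 :: --c--▸ m1
  m6 = (rec X. c.(b.c.(X + 0) + c.c.(X + X) + b.0)) + (rec X. c.(b.c.(X + 0) + c.c.(X + X) + b.0)) :: --c--▸ m1
LTS(Q): 6 reachable states
  n0 = rec X. c.(b.c.(X + 0) + c.c.(X + X)) :: --c--▸ n1
  n1 = b.c.((rec X. c.(b.c.(X + 0) + c.c.(X + X))) + 0) + c.c.((rec X. c.(b.c.(X + 0) + c.c.(X + X))) + (rec X. c.(b.c.(X + 0) + c.c.(X + X)))) :: --b--▸ n2, --c--▸ n3
  n2 = c.((rec X. c.(b.c.(X + 0) + c.c.(X + X))) + 0) :: --c--▸ n4
  n3 = c.((rec X. c.(b.c.(X + 0) + c.c.(X + X))) + (rec X. c.(b.c.(X + 0) + c.c.(X + X)))) :: --c--▸ n5
  n4 = (rec X. c.(b.c.(X + 0) + c.c.(X + X))) + 0 :: --c--▸ n1
  n5 = (rec X. c.(b.c.(X + 0) + c.c.(X + X))) + (rec X. c.(b.c.(X + 0) + c.c.(X + X))) :: --c--▸ n1
Coarsest stable partition (strong bisimilarity classes):
  B0 = {m0, m5, m6}
  B1 = {m1}
  B2 = {m2}
  B3 = {m3, m4}
  B4 = {n0, n4, n5}
  B5 = {n1}
  B6 = {n2, n3}
m0 ∈ B0, n0 ∈ B4 → different blocks

P ≁ Q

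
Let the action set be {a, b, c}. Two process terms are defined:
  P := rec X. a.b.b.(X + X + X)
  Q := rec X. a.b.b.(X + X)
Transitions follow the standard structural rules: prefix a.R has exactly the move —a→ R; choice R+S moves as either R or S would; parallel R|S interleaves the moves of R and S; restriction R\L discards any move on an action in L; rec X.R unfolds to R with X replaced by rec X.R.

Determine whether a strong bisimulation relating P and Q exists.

YES

Reachable graph of P (4 states):
  p0 = rec X. a.b.b.(X + X + X) | ··a··> p1
  p1 = b.b.((rec X. a.b.b.(X + X + X)) + (rec X. a.b.b.(X + X + X)) + (rec X. a.b.b.(X + X + X))) | ··b··> p2
  p2 = b.((rec X. a.b.b.(X + X + X)) + (rec X. a.b.b.(X + X + X)) + (rec X. a.b.b.(X + X + X))) | ··b··> p3
  p3 = (rec X. a.b.b.(X + X + X)) + (rec X. a.b.b.(X + X + X)) + (rec X. a.b.b.(X + X + X)) | ··a··> p1
Reachable graph of Q (4 states):
  q0 = rec X. a.b.b.(X + X) | ··a··> q1
  q1 = b.b.((rec X. a.b.b.(X + X)) + (rec X. a.b.b.(X + X))) | ··b··> q2
  q2 = b.((rec X. a.b.b.(X + X)) + (rec X. a.b.b.(X + X))) | ··b··> q3
  q3 = (rec X. a.b.b.(X + X)) + (rec X. a.b.b.(X + X)) | ··a··> q1
Coarsest stable partition (strong bisimilarity classes):
  B0 = {p0, p3, q0, q3}
  B1 = {p1, q1}
  B2 = {p2, q2}
p0 ∈ B0, q0 ∈ B0 → same block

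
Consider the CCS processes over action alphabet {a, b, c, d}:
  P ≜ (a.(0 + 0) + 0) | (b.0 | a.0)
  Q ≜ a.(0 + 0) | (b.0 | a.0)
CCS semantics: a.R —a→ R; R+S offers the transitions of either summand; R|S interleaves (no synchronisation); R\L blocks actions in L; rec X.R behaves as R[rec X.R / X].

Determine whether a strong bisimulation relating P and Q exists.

Reachable graph of P (8 states):
  p0 = (a.(0 + 0) + 0) | (b.0 | a.0) → —a→ p1, —a→ p2, —b→ p3
  p1 = (0 + 0) | (b.0 | a.0) → —a→ p4, —b→ p5
  p2 = (a.(0 + 0) + 0) | (b.0 | 0) → —a→ p4, —b→ p6
  p3 = (a.(0 + 0) + 0) | (0 | a.0) → —a→ p5, —a→ p6
  p4 = (0 + 0) | (b.0 | 0) → —b→ p7
  p5 = (0 + 0) | (0 | a.0) → —a→ p7
  p6 = (a.(0 + 0) + 0) | (0 | 0) → —a→ p7
  p7 = (0 + 0) | (0 | 0) → ∅
Reachable graph of Q (8 states):
  q0 = a.(0 + 0) | (b.0 | a.0) → —a→ q1, —a→ q2, —b→ q3
  q1 = (0 + 0) | (b.0 | a.0) → —a→ q4, —b→ q5
  q2 = a.(0 + 0) | (b.0 | 0) → —a→ q4, —b→ q6
  q3 = a.(0 + 0) | (0 | a.0) → —a→ q5, —a→ q6
  q4 = (0 + 0) | (b.0 | 0) → —b→ q7
  q5 = (0 + 0) | (0 | a.0) → —a→ q7
  q6 = a.(0 + 0) | (0 | 0) → —a→ q7
  q7 = (0 + 0) | (0 | 0) → ∅
Coarsest stable partition (strong bisimilarity classes):
  B0 = {p0, q0}
  B1 = {p1, p2, q1, q2}
  B2 = {p4, q4}
  B3 = {p7, q7}
  B4 = {p5, p6, q5, q6}
  B5 = {p3, q3}
p0 ∈ B0, q0 ∈ B0 → same block

bisimilar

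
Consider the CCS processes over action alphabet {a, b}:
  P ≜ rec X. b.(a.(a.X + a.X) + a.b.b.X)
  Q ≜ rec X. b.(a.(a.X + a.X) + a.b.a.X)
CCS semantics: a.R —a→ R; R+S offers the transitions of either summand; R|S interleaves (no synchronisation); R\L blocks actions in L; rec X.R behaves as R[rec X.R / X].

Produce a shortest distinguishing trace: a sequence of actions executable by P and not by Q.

babb

Reachable graph of P (5 states):
  m0 = rec X. b.(a.(a.X + a.X) + a.b.b.X) | —b→ m1
  m1 = a.(a.(rec X. b.(a.(a.X + a.X) + a.b.b.X)) + a.(rec X. b.(a.(a.X + a.X) + a.b.b.X))) + a.b.b.(rec X. b.(a.(a.X + a.X) + a.b.b.X)) | —a→ m2, —a→ m3
  m2 = a.(rec X. b.(a.(a.X + a.X) + a.b.b.X)) + a.(rec X. b.(a.(a.X + a.X) + a.b.b.X)) | —a→ m0
  m3 = b.b.(rec X. b.(a.(a.X + a.X) + a.b.b.X)) | —b→ m4
  m4 = b.(rec X. b.(a.(a.X + a.X) + a.b.b.X)) | —b→ m0
Reachable graph of Q (5 states):
  n0 = rec X. b.(a.(a.X + a.X) + a.b.a.X) | —b→ n1
  n1 = a.(a.(rec X. b.(a.(a.X + a.X) + a.b.a.X)) + a.(rec X. b.(a.(a.X + a.X) + a.b.a.X))) + a.b.a.(rec X. b.(a.(a.X + a.X) + a.b.a.X)) | —a→ n2, —a→ n3
  n2 = a.(rec X. b.(a.(a.X + a.X) + a.b.a.X)) + a.(rec X. b.(a.(a.X + a.X) + a.b.a.X)) | —a→ n0
  n3 = b.a.(rec X. b.(a.(a.X + a.X) + a.b.a.X)) | —b→ n4
  n4 = a.(rec X. b.(a.(a.X + a.X) + a.b.a.X)) | —a→ n0
Executing babb from P (initial set {m0}):
  step 1 (b): {m1}
  step 2 (a): {m2, m3}
  step 3 (b): {m4}
  step 4 (b): {m0}
  P completes σ.
Executing babb from Q (initial set {n0}):
  step 1 (b): {n1}
  step 2 (a): {n2, n3}
  step 3 (b): {n4}
  step 4 (b): ∅  — Q cannot continue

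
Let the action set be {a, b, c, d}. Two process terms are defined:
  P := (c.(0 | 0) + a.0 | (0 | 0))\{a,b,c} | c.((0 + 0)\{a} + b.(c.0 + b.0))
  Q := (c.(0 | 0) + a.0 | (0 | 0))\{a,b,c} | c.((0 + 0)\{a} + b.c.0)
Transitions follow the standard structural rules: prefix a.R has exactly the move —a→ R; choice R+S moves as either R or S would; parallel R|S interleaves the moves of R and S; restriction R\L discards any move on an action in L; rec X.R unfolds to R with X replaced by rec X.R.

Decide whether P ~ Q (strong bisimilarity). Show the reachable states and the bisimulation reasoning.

not bisimilar

Reachable graph of P (4 states):
  u0 = (c.(0 | 0) + a.0 | (0 | 0))\{a,b,c} | c.((0 + 0)\{a} + b.(c.0 + b.0)) ⊢ —c→ u1
  u1 = (c.(0 | 0) + a.0 | (0 | 0))\{a,b,c} | ((0 + 0)\{a} + b.(c.0 + b.0)) ⊢ —b→ u2
  u2 = (c.(0 | 0) + a.0 | (0 | 0))\{a,b,c} | (c.0 + b.0) ⊢ —b→ u3, —c→ u3
  u3 = (c.(0 | 0) + a.0 | (0 | 0))\{a,b,c} | 0 ⊢ ·
Reachable graph of Q (4 states):
  v0 = (c.(0 | 0) + a.0 | (0 | 0))\{a,b,c} | c.((0 + 0)\{a} + b.c.0) ⊢ —c→ v1
  v1 = (c.(0 | 0) + a.0 | (0 | 0))\{a,b,c} | ((0 + 0)\{a} + b.c.0) ⊢ —b→ v2
  v2 = (c.(0 | 0) + a.0 | (0 | 0))\{a,b,c} | c.0 ⊢ —c→ v3
  v3 = (c.(0 | 0) + a.0 | (0 | 0))\{a,b,c} | 0 ⊢ ·
Bisimilarity quotient blocks:
  B0 = {u0}
  B1 = {u1}
  B2 = {u2}
  B3 = {u3, v3}
  B4 = {v0}
  B5 = {v1}
  B6 = {v2}
u0 ∈ B0, v0 ∈ B4 → different blocks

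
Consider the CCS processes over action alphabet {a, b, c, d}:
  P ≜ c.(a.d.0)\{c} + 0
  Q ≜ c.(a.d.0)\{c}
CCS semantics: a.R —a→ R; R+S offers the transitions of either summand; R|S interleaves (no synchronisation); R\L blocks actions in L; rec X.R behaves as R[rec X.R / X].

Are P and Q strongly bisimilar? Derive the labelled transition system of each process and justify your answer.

P's transition system — 4 states:
  p0 = c.(a.d.0)\{c} + 0 → ··c··> p1
  p1 = (a.d.0)\{c} → ··a··> p2
  p2 = (d.0)\{c} → ··d··> p3
  p3 = 0\{c} → ∅
Q's transition system — 4 states:
  q0 = c.(a.d.0)\{c} → ··c··> q1
  q1 = (a.d.0)\{c} → ··a··> q2
  q2 = (d.0)\{c} → ··d··> q3
  q3 = 0\{c} → ∅
Partition-refinement fixed point:
  B0 = {p0, q0}
  B1 = {p1, q1}
  B2 = {p2, q2}
  B3 = {p3, q3}
p0 ∈ B0, q0 ∈ B0 → same block

bisimilar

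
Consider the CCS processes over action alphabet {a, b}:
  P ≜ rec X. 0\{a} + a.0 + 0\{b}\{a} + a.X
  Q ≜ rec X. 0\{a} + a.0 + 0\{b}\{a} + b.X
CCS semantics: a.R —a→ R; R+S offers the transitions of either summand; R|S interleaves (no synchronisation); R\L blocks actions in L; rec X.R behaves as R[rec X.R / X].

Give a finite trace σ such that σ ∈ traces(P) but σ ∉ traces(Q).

aa

Reachable graph of P (2 states):
  m0 = rec X. 0\{a} + a.0 + 0\{b}\{a} + a.X :: --a--▸ m0, --a--▸ m1
  m1 = 0 :: ·
Reachable graph of Q (2 states):
  n0 = rec X. 0\{a} + a.0 + 0\{b}\{a} + b.X :: --a--▸ n1, --b--▸ n0
  n1 = 0 :: ·
Run σ = ⟨aa⟩ on P: start {m0}
  step 1 (a): {m0, m1}
  step 2 (a): {m0, m1}
  P completes σ.
Run σ = ⟨aa⟩ on Q: start {n0}
  step 1 (a): {n1}
  step 2 (a): no successor for Q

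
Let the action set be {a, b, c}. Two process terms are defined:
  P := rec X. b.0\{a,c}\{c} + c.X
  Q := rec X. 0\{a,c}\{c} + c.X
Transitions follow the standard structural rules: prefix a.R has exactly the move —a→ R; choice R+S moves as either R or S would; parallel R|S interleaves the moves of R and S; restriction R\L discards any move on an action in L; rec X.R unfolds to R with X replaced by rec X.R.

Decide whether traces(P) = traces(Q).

LTS(P): 2 reachable states
  m0 = rec X. b.0\{a,c}\{c} + c.X has moves =b=> m1, =c=> m0
  m1 = 0\{a,c}\{c} has moves stopped
LTS(Q): 1 reachable states
  n0 = rec X. 0\{a,c}\{c} + c.X has moves =c=> n0
Run σ = ⟨b⟩ on P: start {m0}
  step 1 (b): {m1}
  — P admits the full trace.
Run σ = ⟨b⟩ on Q: start {n0}
  step 1 (b): no successor for Q

NO — witness ⟨b⟩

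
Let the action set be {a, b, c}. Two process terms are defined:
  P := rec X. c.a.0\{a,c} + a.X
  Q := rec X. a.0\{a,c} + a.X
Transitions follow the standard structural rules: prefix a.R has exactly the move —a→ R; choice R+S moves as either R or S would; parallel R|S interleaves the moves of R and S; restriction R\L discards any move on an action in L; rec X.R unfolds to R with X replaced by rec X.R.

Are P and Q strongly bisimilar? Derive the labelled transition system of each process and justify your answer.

Reachable graph of P (3 states):
  s0 = rec X. c.a.0\{a,c} + a.X ⊢ —a→ s0, —c→ s1
  s1 = a.0\{a,c} ⊢ —a→ s2
  s2 = 0\{a,c} ⊢ ∅
Reachable graph of Q (2 states):
  t0 = rec X. a.0\{a,c} + a.X ⊢ —a→ t0, —a→ t1
  t1 = 0\{a,c} ⊢ ∅
Partition-refinement fixed point:
  B0 = {s0}
  B1 = {s1}
  B2 = {s2, t1}
  B3 = {t0}
s0 ∈ B0, t0 ∈ B3 → different blocks

P ≁ Q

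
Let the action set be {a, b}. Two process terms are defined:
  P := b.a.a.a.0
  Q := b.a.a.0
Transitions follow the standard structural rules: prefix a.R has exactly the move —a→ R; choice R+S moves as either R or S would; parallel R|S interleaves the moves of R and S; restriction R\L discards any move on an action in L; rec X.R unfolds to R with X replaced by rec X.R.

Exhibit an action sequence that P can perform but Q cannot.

LTS(P): 5 reachable states
  m0 = b.a.a.a.0 :: --b--▸ m1
  m1 = a.a.a.0 :: --a--▸ m2
  m2 = a.a.0 :: --a--▸ m3
  m3 = a.0 :: --a--▸ m4
  m4 = 0 :: stopped
LTS(Q): 4 reachable states
  n0 = b.a.a.0 :: --b--▸ n1
  n1 = a.a.0 :: --a--▸ n2
  n2 = a.0 :: --a--▸ n3
  n3 = 0 :: stopped
Trace ⟨baaa⟩ through P, begin at {m0}:
  after b @ step 1: {m1}
  after a @ step 2: {m2}
  after a @ step 3: {m3}
  after a @ step 4: {m4}
  — P admits the full trace.
Trace ⟨baaa⟩ through Q, begin at {n0}:
  after b @ step 1: {n1}
  after a @ step 2: {n2}
  after a @ step 3: {n3}
  after a @ step 4: no successor for Q

baaa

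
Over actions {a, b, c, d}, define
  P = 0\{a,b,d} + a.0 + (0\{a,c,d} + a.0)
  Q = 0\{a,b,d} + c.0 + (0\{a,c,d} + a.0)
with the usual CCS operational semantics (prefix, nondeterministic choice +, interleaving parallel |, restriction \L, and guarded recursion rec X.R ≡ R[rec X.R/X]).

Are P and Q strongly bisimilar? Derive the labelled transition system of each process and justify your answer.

NO

Reachable graph of P (2 states):
  p0 = 0\{a,b,d} + a.0 + (0\{a,c,d} + a.0) → -a-> p1
  p1 = 0 → deadlocked
Reachable graph of Q (2 states):
  q0 = 0\{a,b,d} + c.0 + (0\{a,c,d} + a.0) → -a-> q1, -c-> q1
  q1 = 0 → deadlocked
Coarsest stable partition (strong bisimilarity classes):
  B0 = {p0}
  B1 = {p1, q1}
  B2 = {q0}
p0 ∈ B0, q0 ∈ B2 → different blocks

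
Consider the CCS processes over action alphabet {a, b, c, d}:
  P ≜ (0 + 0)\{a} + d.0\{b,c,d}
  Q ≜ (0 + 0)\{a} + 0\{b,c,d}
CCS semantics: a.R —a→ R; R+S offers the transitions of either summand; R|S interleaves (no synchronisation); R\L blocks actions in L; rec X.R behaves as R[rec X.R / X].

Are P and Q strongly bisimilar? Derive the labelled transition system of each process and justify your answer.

P ≁ Q

LTS(P): 2 reachable states
  m0 = (0 + 0)\{a} + d.0\{b,c,d} ⊢ --d--▸ m1
  m1 = 0\{b,c,d} ⊢ ∅
LTS(Q): 1 reachable states
  n0 = (0 + 0)\{a} + 0\{b,c,d} ⊢ ∅
Bisimilarity quotient blocks:
  B0 = {m0}
  B1 = {m1, n0}
m0 ∈ B0, n0 ∈ B1 → different blocks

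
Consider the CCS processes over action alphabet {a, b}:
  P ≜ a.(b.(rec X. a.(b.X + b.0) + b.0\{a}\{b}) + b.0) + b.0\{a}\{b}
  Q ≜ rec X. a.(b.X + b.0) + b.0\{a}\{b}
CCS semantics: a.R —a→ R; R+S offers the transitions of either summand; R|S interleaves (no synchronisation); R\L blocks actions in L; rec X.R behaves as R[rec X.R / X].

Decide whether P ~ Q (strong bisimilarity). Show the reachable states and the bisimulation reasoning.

P's transition system — 5 states:
  m0 = a.(b.(rec X. a.(b.X + b.0) + b.0\{a}\{b}) + b.0) + b.0\{a}\{b} | -a-> m1, -b-> m2
  m1 = b.(rec X. a.(b.X + b.0) + b.0\{a}\{b}) + b.0 | -b-> m3, -b-> m4
  m2 = 0\{a}\{b} | (no moves)
  m3 = 0 | (no moves)
  m4 = rec X. a.(b.X + b.0) + b.0\{a}\{b} | -a-> m1, -b-> m2
Q's transition system — 4 states:
  n0 = rec X. a.(b.X + b.0) + b.0\{a}\{b} | -a-> n1, -b-> n2
  n1 = b.(rec X. a.(b.X + b.0) + b.0\{a}\{b}) + b.0 | -b-> n0, -b-> n3
  n2 = 0\{a}\{b} | (no moves)
  n3 = 0 | (no moves)
Coarsest stable partition (strong bisimilarity classes):
  B0 = {m0, m4, n0}
  B1 = {m1, n1}
  B2 = {m2, m3, n2, n3}
m0 ∈ B0, n0 ∈ B0 → same block

YES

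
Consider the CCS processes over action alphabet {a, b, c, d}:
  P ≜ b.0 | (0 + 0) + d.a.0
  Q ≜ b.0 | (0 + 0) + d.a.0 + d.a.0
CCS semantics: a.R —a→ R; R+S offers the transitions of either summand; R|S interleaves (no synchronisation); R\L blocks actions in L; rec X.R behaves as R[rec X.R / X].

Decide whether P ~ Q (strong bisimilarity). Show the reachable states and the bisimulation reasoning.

Reachable graph of P (4 states):
  u0 = b.0 | (0 + 0) + d.a.0 has moves --b--▸ u1, --d--▸ u2
  u1 = 0 | (0 + 0) has moves deadlocked
  u2 = a.0 has moves --a--▸ u3
  u3 = 0 has moves deadlocked
Reachable graph of Q (4 states):
  v0 = b.0 | (0 + 0) + d.a.0 + d.a.0 has moves --b--▸ v1, --d--▸ v2
  v1 = 0 | (0 + 0) has moves deadlocked
  v2 = a.0 has moves --a--▸ v3
  v3 = 0 has moves deadlocked
Coarsest stable partition (strong bisimilarity classes):
  B0 = {u0, v0}
  B1 = {u1, u3, v1, v3}
  B2 = {u2, v2}
u0 ∈ B0, v0 ∈ B0 → same block

YES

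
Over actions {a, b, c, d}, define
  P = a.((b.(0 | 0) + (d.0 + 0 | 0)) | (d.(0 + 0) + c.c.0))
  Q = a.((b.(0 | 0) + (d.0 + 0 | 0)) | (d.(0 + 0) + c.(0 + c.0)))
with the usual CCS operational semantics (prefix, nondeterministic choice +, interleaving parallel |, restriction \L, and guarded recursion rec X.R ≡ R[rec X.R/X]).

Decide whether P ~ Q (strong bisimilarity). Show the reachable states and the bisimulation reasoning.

bisimilar

P's transition system — 13 states:
  s0 = a.((b.(0 | 0) + (d.0 + 0 | 0)) | (d.(0 + 0) + c.c.0)) ⊢ ··a··> s1
  s1 = (b.(0 | 0) + (d.0 + 0 | 0)) | (d.(0 + 0) + c.c.0) ⊢ ··b··> s2, ··c··> s3, ··d··> s4, ··d··> s5
  s2 = 0 | 0 | (d.(0 + 0) + c.c.0) ⊢ ··c··> s6, ··d··> s7
  s3 = (b.(0 | 0) + (d.0 + 0 | 0)) | c.0 ⊢ ··b··> s6, ··c··> s8, ··d··> s9
  s4 = (b.(0 | 0) + (d.0 + 0 | 0)) | (0 + 0) ⊢ ··b··> s7, ··d··> s10
  s5 = 0 | (d.(0 + 0) + c.c.0) ⊢ ··c··> s9, ··d··> s10
  s6 = 0 | 0 | c.0 ⊢ ··c··> s11
  s7 = 0 | 0 | (0 + 0) ⊢ ·
  s8 = (b.(0 | 0) + (d.0 + 0 | 0)) | 0 ⊢ ··b··> s11, ··d··> s12
  s9 = 0 | c.0 ⊢ ··c··> s12
  s10 = 0 | (0 + 0) ⊢ ·
  s11 = 0 | 0 | 0 ⊢ ·
  s12 = 0 | 0 ⊢ ·
Q's transition system — 13 states:
  t0 = a.((b.(0 | 0) + (d.0 + 0 | 0)) | (d.(0 + 0) + c.(0 + c.0))) ⊢ ··a··> t1
  t1 = (b.(0 | 0) + (d.0 + 0 | 0)) | (d.(0 + 0) + c.(0 + c.0)) ⊢ ··b··> t2, ··c··> t3, ··d··> t4, ··d··> t5
  t2 = 0 | 0 | (d.(0 + 0) + c.(0 + c.0)) ⊢ ··c··> t6, ··d··> t7
  t3 = (b.(0 | 0) + (d.0 + 0 | 0)) | (0 + c.0) ⊢ ··b··> t6, ··c··> t8, ··d··> t9
  t4 = (b.(0 | 0) + (d.0 + 0 | 0)) | (0 + 0) ⊢ ··b··> t7, ··d··> t10
  t5 = 0 | (d.(0 + 0) + c.(0 + c.0)) ⊢ ··c··> t9, ··d··> t10
  t6 = 0 | 0 | (0 + c.0) ⊢ ··c··> t11
  t7 = 0 | 0 | (0 + 0) ⊢ ·
  t8 = (b.(0 | 0) + (d.0 + 0 | 0)) | 0 ⊢ ··b··> t11, ··d··> t12
  t9 = 0 | (0 + c.0) ⊢ ··c··> t12
  t10 = 0 | (0 + 0) ⊢ ·
  t11 = 0 | 0 | 0 ⊢ ·
  t12 = 0 | 0 ⊢ ·
Coarsest stable partition (strong bisimilarity classes):
  B0 = {s0, t0}
  B1 = {s1, t1}
  B2 = {s2, s5, t2, t5}
  B3 = {s6, s9, t6, t9}
  B4 = {s10, s11, s12, s7, t10, t11, t12, t7}
  B5 = {s3, t3}
  B6 = {s4, s8, t4, t8}
s0 ∈ B0, t0 ∈ B0 → same block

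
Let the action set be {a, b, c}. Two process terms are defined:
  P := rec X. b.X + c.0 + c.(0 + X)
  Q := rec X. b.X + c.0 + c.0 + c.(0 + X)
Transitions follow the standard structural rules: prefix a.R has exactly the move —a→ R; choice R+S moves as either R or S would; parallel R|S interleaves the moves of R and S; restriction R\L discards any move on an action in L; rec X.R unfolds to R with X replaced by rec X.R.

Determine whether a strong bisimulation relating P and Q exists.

Reachable graph of P (3 states):
  u0 = rec X. b.X + c.0 + c.(0 + X) ⊢ —b→ u0, —c→ u1, —c→ u2
  u1 = 0 ⊢ deadlocked
  u2 = 0 + (rec X. b.X + c.0 + c.(0 + X)) ⊢ —b→ u0, —c→ u1, —c→ u2
Reachable graph of Q (3 states):
  v0 = rec X. b.X + c.0 + c.0 + c.(0 + X) ⊢ —b→ v0, —c→ v1, —c→ v2
  v1 = 0 ⊢ deadlocked
  v2 = 0 + (rec X. b.X + c.0 + c.0 + c.(0 + X)) ⊢ —b→ v0, —c→ v1, —c→ v2
Bisimilarity quotient blocks:
  B0 = {u0, u2, v0, v2}
  B1 = {u1, v1}
u0 ∈ B0, v0 ∈ B0 → same block

P ~ Q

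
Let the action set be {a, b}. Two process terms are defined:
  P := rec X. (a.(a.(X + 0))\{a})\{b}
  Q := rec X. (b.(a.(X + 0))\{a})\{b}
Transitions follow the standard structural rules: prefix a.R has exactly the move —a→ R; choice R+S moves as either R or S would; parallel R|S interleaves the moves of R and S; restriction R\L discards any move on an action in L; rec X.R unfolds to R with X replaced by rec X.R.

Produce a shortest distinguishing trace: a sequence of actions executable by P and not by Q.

P's transition system — 2 states:
  u0 = rec X. (a.(a.(X + 0))\{a})\{b} has moves --a--▸ u1
  u1 = (a.((rec X. (a.(a.(X + 0))\{a})\{b}) + 0))\{a}\{b} has moves ∅
Q's transition system — 1 states:
  v0 = rec X. (b.(a.(X + 0))\{a})\{b} has moves ∅
Trace ⟨a⟩ through P, begin at {u0}:
  after a @ step 1: {u1}
  ✓ P
Trace ⟨a⟩ through Q, begin at {v0}:
  after a @ step 1: ∅ (Q stuck)

a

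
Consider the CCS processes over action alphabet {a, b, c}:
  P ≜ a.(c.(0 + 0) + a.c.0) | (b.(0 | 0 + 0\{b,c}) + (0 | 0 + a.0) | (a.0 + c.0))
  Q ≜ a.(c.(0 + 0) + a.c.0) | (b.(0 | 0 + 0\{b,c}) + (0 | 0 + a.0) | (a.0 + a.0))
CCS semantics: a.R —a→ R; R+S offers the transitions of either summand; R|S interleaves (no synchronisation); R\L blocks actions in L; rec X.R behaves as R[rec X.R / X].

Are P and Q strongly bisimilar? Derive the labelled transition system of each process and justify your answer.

P's transition system — 25 states:
  p0 = a.(c.(0 + 0) + a.c.0) | (b.(0 | 0 + 0\{b,c}) + (0 | 0 + a.0) | (a.0 + c.0)) | =a=> p1, =a=> p2, =a=> p3, =b=> p4, =c=> p2
  p1 = (c.(0 + 0) + a.c.0) | (b.(0 | 0 + 0\{b,c}) + (0 | 0 + a.0) | (a.0 + c.0)) | =a=> p5, =a=> p6, =a=> p7, =b=> p8, =c=> p5, =c=> p9
  p2 = a.(c.(0 + 0) + a.c.0) | ((0 | 0 + a.0) | 0) | =a=> p10, =a=> p5
  p3 = a.(c.(0 + 0) + a.c.0) | (0 | (a.0 + c.0)) | =a=> p10, =a=> p6, =c=> p10
  p4 = a.(c.(0 + 0) + a.c.0) | (0 | 0 + 0\{b,c}) | =a=> p8
  p5 = (c.(0 + 0) + a.c.0) | ((0 | 0 + a.0) | 0) | =a=> p11, =a=> p12, =c=> p13
  p6 = (c.(0 + 0) + a.c.0) | (0 | (a.0 + c.0)) | =a=> p11, =a=> p14, =c=> p11, =c=> p15
  p7 = c.0 | (b.(0 | 0 + 0\{b,c}) + (0 | 0 + a.0) | (a.0 + c.0)) | =a=> p12, =a=> p14, =b=> p16, =c=> p12, =c=> p17
  p8 = (c.(0 + 0) + a.c.0) | (0 | 0 + 0\{b,c}) | =a=> p16, =c=> p18
  p9 = (0 + 0) | (b.(0 | 0 + 0\{b,c}) + (0 | 0 + a.0) | (a.0 + c.0)) | =a=> p13, =a=> p15, =b=> p18, =c=> p13
  p10 = a.(c.(0 + 0) + a.c.0) | (0 | 0) | =a=> p11
  p11 = (c.(0 + 0) + a.c.0) | (0 | 0) | =a=> p19, =c=> p20
  p12 = c.0 | ((0 | 0 + a.0) | 0) | =a=> p19, =c=> p21
  p13 = (0 + 0) | ((0 | 0 + a.0) | 0) | =a=> p20
  p14 = c.0 | (0 | (a.0 + c.0)) | =a=> p19, =c=> p19, =c=> p22
  p15 = (0 + 0) | (0 | (a.0 + c.0)) | =a=> p20, =c=> p20
  p16 = c.0 | (0 | 0 + 0\{b,c}) | =c=> p23
  p17 = 0 | (b.(0 | 0 + 0\{b,c}) + (0 | 0 + a.0) | (a.0 + c.0)) | =a=> p21, =a=> p22, =b=> p23, =c=> p21
  p18 = (0 + 0) | (0 | 0 + 0\{b,c}) | ·
  p19 = c.0 | (0 | 0) | =c=> p24
  p20 = (0 + 0) | (0 | 0) | ·
  p21 = 0 | ((0 | 0 + a.0) | 0) | =a=> p24
  p22 = 0 | (0 | (a.0 + c.0)) | =a=> p24, =c=> p24
  p23 = 0 | (0 | 0 + 0\{b,c}) | ·
  p24 = 0 | (0 | 0) | ·
Q's transition system — 25 states:
  q0 = a.(c.(0 + 0) + a.c.0) | (b.(0 | 0 + 0\{b,c}) + (0 | 0 + a.0) | (a.0 + a.0)) | =a=> q1, =a=> q2, =a=> q3, =b=> q4
  q1 = (c.(0 + 0) + a.c.0) | (b.(0 | 0 + 0\{b,c}) + (0 | 0 + a.0) | (a.0 + a.0)) | =a=> q5, =a=> q6, =a=> q7, =b=> q8, =c=> q9
  q2 = a.(c.(0 + 0) + a.c.0) | ((0 | 0 + a.0) | 0) | =a=> q10, =a=> q5
  q3 = a.(c.(0 + 0) + a.c.0) | (0 | (a.0 + a.0)) | =a=> q10, =a=> q6
  q4 = a.(c.(0 + 0) + a.c.0) | (0 | 0 + 0\{b,c}) | =a=> q8
  q5 = (c.(0 + 0) + a.c.0) | ((0 | 0 + a.0) | 0) | =a=> q11, =a=> q12, =c=> q13
  q6 = (c.(0 + 0) + a.c.0) | (0 | (a.0 + a.0)) | =a=> q11, =a=> q14, =c=> q15
  q7 = c.0 | (b.(0 | 0 + 0\{b,c}) + (0 | 0 + a.0) | (a.0 + a.0)) | =a=> q12, =a=> q14, =b=> q16, =c=> q17
  q8 = (c.(0 + 0) + a.c.0) | (0 | 0 + 0\{b,c}) | =a=> q16, =c=> q18
  q9 = (0 + 0) | (b.(0 | 0 + 0\{b,c}) + (0 | 0 + a.0) | (a.0 + a.0)) | =a=> q13, =a=> q15, =b=> q18
  q10 = a.(c.(0 + 0) + a.c.0) | (0 | 0) | =a=> q11
  q11 = (c.(0 + 0) + a.c.0) | (0 | 0) | =a=> q19, =c=> q20
  q12 = c.0 | ((0 | 0 + a.0) | 0) | =a=> q19, =c=> q21
  q13 = (0 + 0) | ((0 | 0 + a.0) | 0) | =a=> q20
  q14 = c.0 | (0 | (a.0 + a.0)) | =a=> q19, =c=> q22
  q15 = (0 + 0) | (0 | (a.0 + a.0)) | =a=> q20
  q16 = c.0 | (0 | 0 + 0\{b,c}) | =c=> q23
  q17 = 0 | (b.(0 | 0 + 0\{b,c}) + (0 | 0 + a.0) | (a.0 + a.0)) | =a=> q21, =a=> q22, =b=> q23
  q18 = (0 + 0) | (0 | 0 + 0\{b,c}) | ·
  q19 = c.0 | (0 | 0) | =c=> q24
  q20 = (0 + 0) | (0 | 0) | ·
  q21 = 0 | ((0 | 0 + a.0) | 0) | =a=> q24
  q22 = 0 | (0 | (a.0 + a.0)) | =a=> q24
  q23 = 0 | (0 | 0 + 0\{b,c}) | ·
  q24 = 0 | (0 | 0) | ·
Partition-refinement fixed point:
  B0 = {p0}
  B1 = {p10, p4, q10, q4}
  B2 = {p11, p8, q11, q8}
  B3 = {p18, p20, p23, p24, q18, q20, q23, q24}
  B4 = {p16, p19, q16, q19}
  B5 = {p2, q2, q3}
  B6 = {p5, q5, q6}
  B7 = {p12, q12, q14}
  B8 = {p13, p21, q13, q15, q21, q22}
  B9 = {p1}
  B10 = {p17, p9}
  B11 = {p15, p22}
  B12 = {p7}
  B13 = {p14}
  B14 = {p6}
  B15 = {p3}
  B16 = {q0}
  B17 = {q1}
  B18 = {q17, q9}
  B19 = {q7}
p0 ∈ B0, q0 ∈ B16 → different blocks

NO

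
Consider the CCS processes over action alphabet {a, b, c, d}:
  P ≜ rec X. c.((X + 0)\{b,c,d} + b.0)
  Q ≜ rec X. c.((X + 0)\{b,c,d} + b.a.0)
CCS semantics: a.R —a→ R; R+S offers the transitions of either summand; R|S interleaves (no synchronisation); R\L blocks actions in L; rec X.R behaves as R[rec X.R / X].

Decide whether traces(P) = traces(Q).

P's transition system — 3 states:
  u0 = rec X. c.((X + 0)\{b,c,d} + b.0) has moves =c=> u1
  u1 = ((rec X. c.((X + 0)\{b,c,d} + b.0)) + 0)\{b,c,d} + b.0 has moves =b=> u2
  u2 = 0 has moves deadlocked
Q's transition system — 4 states:
  v0 = rec X. c.((X + 0)\{b,c,d} + b.a.0) has moves =c=> v1
  v1 = ((rec X. c.((X + 0)\{b,c,d} + b.a.0)) + 0)\{b,c,d} + b.a.0 has moves =b=> v2
  v2 = a.0 has moves =a=> v3
  v3 = 0 has moves deadlocked
Run σ = ⟨cba⟩ on Q: start {v0}
  after c @ step 1: {v1}
  after b @ step 2: {v2}
  after a @ step 3: {v3}
  Q completes σ.
Run σ = ⟨cba⟩ on P: start {u0}
  after c @ step 1: {u1}
  after b @ step 2: {u2}
  after a @ step 3: ∅ (P stuck)

trace-distinct — witness ⟨cba⟩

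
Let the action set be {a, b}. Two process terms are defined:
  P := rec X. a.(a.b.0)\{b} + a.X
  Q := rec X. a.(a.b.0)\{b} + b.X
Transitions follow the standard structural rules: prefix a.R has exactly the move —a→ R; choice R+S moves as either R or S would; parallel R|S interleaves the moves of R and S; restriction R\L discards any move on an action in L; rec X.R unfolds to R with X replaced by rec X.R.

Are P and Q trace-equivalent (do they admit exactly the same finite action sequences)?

P's transition system — 3 states:
  u0 = rec X. a.(a.b.0)\{b} + a.X :: -a-> u0, -a-> u1
  u1 = (a.b.0)\{b} :: -a-> u2
  u2 = (b.0)\{b} :: stopped
Q's transition system — 3 states:
  v0 = rec X. a.(a.b.0)\{b} + b.X :: -a-> v1, -b-> v0
  v1 = (a.b.0)\{b} :: -a-> v2
  v2 = (b.0)\{b} :: stopped
Run σ = ⟨aaa⟩ on P: start {u0}
  after a @ step 1: {u0, u1}
  after a @ step 2: {u0, u1, u2}
  after a @ step 3: {u0, u1, u2}
  ✓ P
Run σ = ⟨aaa⟩ on Q: start {v0}
  after a @ step 1: {v1}
  after a @ step 2: {v2}
  after a @ step 3: ∅  — Q cannot continue

trace-distinct — witness ⟨aaa⟩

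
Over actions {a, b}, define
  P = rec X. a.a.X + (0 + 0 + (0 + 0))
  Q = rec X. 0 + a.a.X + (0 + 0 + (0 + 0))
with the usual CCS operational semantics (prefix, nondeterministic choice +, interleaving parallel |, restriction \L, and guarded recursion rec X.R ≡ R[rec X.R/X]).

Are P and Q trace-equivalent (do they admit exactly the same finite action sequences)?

YES

Reachable graph of P (2 states):
  u0 = rec X. a.a.X + (0 + 0 + (0 + 0)) → -a-> u1
  u1 = a.(rec X. a.a.X + (0 + 0 + (0 + 0))) → -a-> u0
Reachable graph of Q (2 states):
  v0 = rec X. 0 + a.a.X + (0 + 0 + (0 + 0)) → -a-> v1
  v1 = a.(rec X. 0 + a.a.X + (0 + 0 + (0 + 0))) → -a-> v0
Bisimilarity quotient blocks:
  B0 = {u0, u1, v0, v1}
u0 ∈ B0, v0 ∈ B0 → same block
Bisimilar ⇒ trace-equivalent.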